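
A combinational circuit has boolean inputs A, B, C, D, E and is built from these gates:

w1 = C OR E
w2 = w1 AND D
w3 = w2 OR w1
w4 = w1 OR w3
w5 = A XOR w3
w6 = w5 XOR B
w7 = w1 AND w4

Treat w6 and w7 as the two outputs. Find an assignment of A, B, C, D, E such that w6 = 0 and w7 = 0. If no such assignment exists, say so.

Check with A=1 B=1 C=0 D=1 E=0:
w1 = C OR E = 0 OR 0 = 0
w2 = w1 AND D = 0 AND 1 = 0
w3 = w2 OR w1 = 0 OR 0 = 0
w4 = w1 OR w3 = 0 OR 0 = 0
w5 = A XOR w3 = 1 XOR 0 = 1
w6 = w5 XOR B = 1 XOR 1 = 0
w7 = w1 AND w4 = 0 AND 0 = 0
So w6 = 0 and w7 = 0.

A=1 B=1 C=0 D=1 E=0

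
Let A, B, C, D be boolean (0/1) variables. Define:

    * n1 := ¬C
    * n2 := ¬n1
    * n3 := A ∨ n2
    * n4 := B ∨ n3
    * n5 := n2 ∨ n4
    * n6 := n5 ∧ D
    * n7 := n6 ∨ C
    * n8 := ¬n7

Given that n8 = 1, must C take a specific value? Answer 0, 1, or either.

0

n8 = ¬n7 must be 1, so n7 = 0.
Every assignment with n8 = 1 has C = 0; there are 5 such assignment(s).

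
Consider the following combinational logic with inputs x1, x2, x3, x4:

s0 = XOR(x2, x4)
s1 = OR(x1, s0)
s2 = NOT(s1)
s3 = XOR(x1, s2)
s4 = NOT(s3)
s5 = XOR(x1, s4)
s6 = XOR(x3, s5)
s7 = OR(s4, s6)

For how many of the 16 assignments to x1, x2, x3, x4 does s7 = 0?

s7 = OR(s4, s6) must be 0, so both s4 = 0 and s6 = 0.
Satisfying assignments:
  x1=0, x2=0, x3=0, x4=0
  x1=0, x2=1, x3=0, x4=1
  x1=1, x2=0, x3=1, x4=0
  x1=1, x2=0, x3=1, x4=1
  x1=1, x2=1, x3=1, x4=0
  x1=1, x2=1, x3=1, x4=1

6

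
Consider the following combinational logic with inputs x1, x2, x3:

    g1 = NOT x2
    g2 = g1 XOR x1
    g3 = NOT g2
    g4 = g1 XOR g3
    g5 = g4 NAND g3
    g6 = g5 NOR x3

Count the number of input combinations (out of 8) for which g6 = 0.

7

g6 = g5 NOR x3 must be 0, so at least one of g5, x3 is 1.
Enumerating the 8 input combinations, 7 give g6 = 0 and 1 give g6 = 1.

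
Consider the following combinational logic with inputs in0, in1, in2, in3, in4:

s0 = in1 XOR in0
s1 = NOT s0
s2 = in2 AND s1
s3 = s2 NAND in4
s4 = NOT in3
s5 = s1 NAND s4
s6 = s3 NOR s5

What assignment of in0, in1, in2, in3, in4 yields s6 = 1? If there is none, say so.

in0=0 in1=0 in2=1 in3=0 in4=1

s6 = s3 NOR s5 must be 1, so both s3 = 0 and s5 = 0.
s3 = s2 NAND in4 must be 0, so both s2 = 1 and in4 = 1.
Check with in0=0 in1=0 in2=1 in3=0 in4=1:
s0 = in1 XOR in0 = 0 XOR 0 = 0
s1 = NOT s0 = NOT 0 = 1
s2 = in2 AND s1 = 1 AND 1 = 1
s3 = s2 NAND in4 = 1 NAND 1 = 0
s4 = NOT in3 = NOT 0 = 1
s5 = s1 NAND s4 = 1 NAND 1 = 0
s6 = s3 NOR s5 = 0 NOR 0 = 1
So s6 = 1 as required.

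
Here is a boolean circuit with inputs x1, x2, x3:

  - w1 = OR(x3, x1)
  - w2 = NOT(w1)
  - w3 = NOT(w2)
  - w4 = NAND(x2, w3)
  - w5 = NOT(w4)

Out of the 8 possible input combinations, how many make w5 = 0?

w5 = NOT(w4) must be 0, so w4 = 1.
Satisfying assignments:
  x1=0, x2=0, x3=0
  x1=0, x2=0, x3=1
  x1=0, x2=1, x3=0
  x1=1, x2=0, x3=0
  x1=1, x2=0, x3=1

5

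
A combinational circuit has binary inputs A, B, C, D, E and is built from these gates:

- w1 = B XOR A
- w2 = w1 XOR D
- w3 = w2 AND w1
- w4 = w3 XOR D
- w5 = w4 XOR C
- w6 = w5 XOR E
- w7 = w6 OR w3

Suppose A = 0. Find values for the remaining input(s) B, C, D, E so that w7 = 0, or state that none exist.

B=0 C=0 D=0 E=0

Check with A = 0 and B=0, C=0, D=0, E=0:
w1 = B XOR A = 0 XOR 0 = 0
w2 = w1 XOR D = 0 XOR 0 = 0
w3 = w2 AND w1 = 0 AND 0 = 0
w4 = w3 XOR D = 0 XOR 0 = 0
w5 = w4 XOR C = 0 XOR 0 = 0
w6 = w5 XOR E = 0 XOR 0 = 0
w7 = w6 OR w3 = 0 OR 0 = 0
So w7 = 0.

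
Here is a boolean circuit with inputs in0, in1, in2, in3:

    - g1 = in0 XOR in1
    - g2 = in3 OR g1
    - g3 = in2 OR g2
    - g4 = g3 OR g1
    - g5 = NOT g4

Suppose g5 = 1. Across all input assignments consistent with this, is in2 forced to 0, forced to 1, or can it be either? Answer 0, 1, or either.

g5 = NOT g4 must be 1, so g4 = 0.
g4 = g3 OR g1 must be 0, so both g3 = 0 and g1 = 0.
Every assignment with g5 = 1 has in2 = 0; there are 2 such assignment(s).
  in0=0, in1=0, in2=0, in3=0
  in0=1, in1=1, in2=0, in3=0

0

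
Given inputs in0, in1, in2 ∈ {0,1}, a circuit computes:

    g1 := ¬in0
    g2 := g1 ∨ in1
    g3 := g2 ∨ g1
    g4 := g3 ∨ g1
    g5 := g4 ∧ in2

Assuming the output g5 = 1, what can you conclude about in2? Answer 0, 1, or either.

1

g5 = g4 ∧ in2 must be 1, so both g4 = 1 and in2 = 1.
Every assignment with g5 = 1 has in2 = 1; there are 3 such assignment(s).
  in0=0, in1=0, in2=1
  in0=0, in1=1, in2=1
  in0=1, in1=1, in2=1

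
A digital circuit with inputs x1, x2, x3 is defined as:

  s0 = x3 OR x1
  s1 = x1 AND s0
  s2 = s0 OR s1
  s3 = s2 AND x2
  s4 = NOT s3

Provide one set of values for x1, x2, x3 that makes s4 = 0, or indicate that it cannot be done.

s4 = NOT s3 must be 0, so s3 = 1.
s3 = s2 AND x2 must be 1, so both s2 = 1 and x2 = 1.
Check with x1=1, x2=1, x3=0:
s0 = x3 OR x1 = 0 OR 1 = 1
s1 = x1 AND s0 = 1 AND 1 = 1
s2 = s0 OR s1 = 1 OR 1 = 1
s3 = s2 AND x2 = 1 AND 1 = 1
s4 = NOT s3 = NOT 1 = 0
So s4 = 0 as required.

x1=1, x2=1, x3=0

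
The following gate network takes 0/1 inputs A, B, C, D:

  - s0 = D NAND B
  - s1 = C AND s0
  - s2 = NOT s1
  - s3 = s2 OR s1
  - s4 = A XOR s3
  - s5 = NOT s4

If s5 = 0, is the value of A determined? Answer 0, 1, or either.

s5 = NOT s4 must be 0, so s4 = 1.
s4 = A XOR s3 must be 1, so A and s3 differ.
Every assignment with s5 = 0 has A = 0; there are 8 such assignment(s).

0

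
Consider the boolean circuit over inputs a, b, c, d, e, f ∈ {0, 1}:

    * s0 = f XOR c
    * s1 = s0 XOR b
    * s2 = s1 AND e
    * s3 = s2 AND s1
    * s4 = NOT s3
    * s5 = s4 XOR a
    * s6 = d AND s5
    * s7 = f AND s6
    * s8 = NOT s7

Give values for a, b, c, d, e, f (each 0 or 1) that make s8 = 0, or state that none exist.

Check with a=0, b=1, c=0, d=1, e=0, f=1:
s0 = f XOR c = 1 XOR 0 = 1
s1 = s0 XOR b = 1 XOR 1 = 0
s2 = s1 AND e = 0 AND 0 = 0
s3 = s2 AND s1 = 0 AND 0 = 0
s4 = NOT s3 = NOT 0 = 1
s5 = s4 XOR a = 1 XOR 0 = 1
s6 = d AND s5 = 1 AND 1 = 1
s7 = f AND s6 = 1 AND 1 = 1
s8 = NOT s7 = NOT 1 = 0
So s8 = 0 as required.

a=0, b=1, c=0, d=1, e=0, f=1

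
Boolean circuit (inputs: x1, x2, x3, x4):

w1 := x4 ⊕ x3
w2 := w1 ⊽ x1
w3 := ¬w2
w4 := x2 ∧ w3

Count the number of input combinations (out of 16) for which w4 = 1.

6

w4 = x2 ∧ w3 must be 1, so both x2 = 1 and w3 = 1.
w3 = ¬w2 must be 1, so w2 = 0.
w2 = w1 ⊽ x1 must be 0, so at least one of w1, x1 is 1.
Enumerating the 16 input combinations, 6 give w4 = 1 and 10 give w4 = 0.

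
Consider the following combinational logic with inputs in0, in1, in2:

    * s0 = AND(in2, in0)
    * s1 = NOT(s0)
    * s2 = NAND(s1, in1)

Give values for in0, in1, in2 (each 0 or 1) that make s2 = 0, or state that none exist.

in0=0 in1=1 in2=1

Check with in0=0 in1=1 in2=1:
s0 = AND(in2, in0) = AND(1, 0) = 0
s1 = NOT(s0) = NOT 0 = 1
s2 = NAND(s1, in1) = NAND(1, 1) = 0
So s2 = 0 as required.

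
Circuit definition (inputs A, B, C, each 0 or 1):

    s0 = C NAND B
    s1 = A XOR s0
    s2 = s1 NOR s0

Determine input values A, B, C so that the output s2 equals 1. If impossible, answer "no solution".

Check with A=0 B=1 C=1:
s0 = C NAND B = 1 NAND 1 = 0
s1 = A XOR s0 = 0 XOR 0 = 0
s2 = s1 NOR s0 = 0 NOR 0 = 1
So s2 = 1 as required.

A=0 B=1 C=1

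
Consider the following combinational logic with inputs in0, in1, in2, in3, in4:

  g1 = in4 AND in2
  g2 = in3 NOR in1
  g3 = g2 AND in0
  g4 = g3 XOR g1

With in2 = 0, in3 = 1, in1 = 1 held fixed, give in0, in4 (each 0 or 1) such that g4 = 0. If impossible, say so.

g4 = g3 XOR g1 must be 0, so g3 and g1 are equal.
Check with in2 = 0, in3 = 1, in1 = 1 and in0=1, in4=0:
g1 = in4 AND in2 = 0 AND 0 = 0
g2 = in3 NOR in1 = 1 NOR 1 = 0
g3 = g2 AND in0 = 0 AND 1 = 0
g4 = g3 XOR g1 = 0 XOR 0 = 0
So g4 = 0.

in0=1, in4=0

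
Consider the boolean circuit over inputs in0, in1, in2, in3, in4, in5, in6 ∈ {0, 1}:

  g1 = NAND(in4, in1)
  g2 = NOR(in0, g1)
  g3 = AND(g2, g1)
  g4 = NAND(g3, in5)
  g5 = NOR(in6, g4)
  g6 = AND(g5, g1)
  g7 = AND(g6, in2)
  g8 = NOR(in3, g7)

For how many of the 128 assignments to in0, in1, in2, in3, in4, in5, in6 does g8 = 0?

64

g8 = NOR(in3, g7) must be 0, so at least one of in3, g7 is 1.
Enumerating the 128 input combinations, 64 give g8 = 0 and 64 give g8 = 1.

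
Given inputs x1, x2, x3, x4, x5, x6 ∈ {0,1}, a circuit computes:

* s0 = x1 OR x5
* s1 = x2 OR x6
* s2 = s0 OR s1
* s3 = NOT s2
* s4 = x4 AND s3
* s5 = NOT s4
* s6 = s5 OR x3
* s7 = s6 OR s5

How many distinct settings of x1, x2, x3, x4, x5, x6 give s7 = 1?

s7 = s6 OR s5 must be 1, so at least one of s6, s5 is 1.
Enumerating the 64 input combinations, 63 give s7 = 1 and 1 give s7 = 0.

63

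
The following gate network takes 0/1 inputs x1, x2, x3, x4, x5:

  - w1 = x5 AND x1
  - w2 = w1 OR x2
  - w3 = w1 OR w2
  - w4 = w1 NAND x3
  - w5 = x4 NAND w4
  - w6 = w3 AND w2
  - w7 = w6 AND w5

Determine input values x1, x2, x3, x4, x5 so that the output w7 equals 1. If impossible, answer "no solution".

w7 = w6 AND w5 must be 1, so both w6 = 1 and w5 = 1.
w6 = w3 AND w2 must be 1, so both w3 = 1 and w2 = 1.
Check with x1=1, x2=1, x3=1, x4=0, x5=0:
w1 = x5 AND x1 = 0 AND 1 = 0
w2 = w1 OR x2 = 0 OR 1 = 1
w3 = w1 OR w2 = 0 OR 1 = 1
w4 = w1 NAND x3 = 0 NAND 1 = 1
w5 = x4 NAND w4 = 0 NAND 1 = 1
w6 = w3 AND w2 = 1 AND 1 = 1
w7 = w6 AND w5 = 1 AND 1 = 1
So w7 = 1 as required.

x1=1, x2=1, x3=1, x4=0, x5=0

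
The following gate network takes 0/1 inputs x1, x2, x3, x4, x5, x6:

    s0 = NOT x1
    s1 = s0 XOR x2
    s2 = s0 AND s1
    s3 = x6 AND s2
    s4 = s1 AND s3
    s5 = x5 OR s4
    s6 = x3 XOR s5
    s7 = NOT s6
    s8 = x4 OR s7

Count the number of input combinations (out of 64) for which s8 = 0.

16

s8 = x4 OR s7 must be 0, so both x4 = 0 and s7 = 0.
s7 = NOT s6 must be 0, so s6 = 1.
s6 = x3 XOR s5 must be 1, so x3 and s5 differ.
Enumerating the 64 input combinations, 16 give s8 = 0 and 48 give s8 = 1.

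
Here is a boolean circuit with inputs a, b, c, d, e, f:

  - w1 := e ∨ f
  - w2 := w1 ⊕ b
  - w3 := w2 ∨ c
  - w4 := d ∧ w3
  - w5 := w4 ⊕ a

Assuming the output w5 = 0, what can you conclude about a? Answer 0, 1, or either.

Both values of a occur among assignments with w5 = 0:
  a=0: a=0, b=0, c=0, d=0, e=0, f=0
  a=1: a=1, b=0, c=0, d=1, e=0, f=1

either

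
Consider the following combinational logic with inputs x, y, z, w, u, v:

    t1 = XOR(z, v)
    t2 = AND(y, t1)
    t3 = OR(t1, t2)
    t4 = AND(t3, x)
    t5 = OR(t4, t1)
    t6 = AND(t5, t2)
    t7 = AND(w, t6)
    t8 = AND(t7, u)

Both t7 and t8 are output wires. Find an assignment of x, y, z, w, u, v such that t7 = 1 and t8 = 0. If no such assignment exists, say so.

x=1, y=1, z=1, w=1, u=0, v=0

Check with x=1, y=1, z=1, w=1, u=0, v=0:
t1 = XOR(z, v) = XOR(1, 0) = 1
t2 = AND(y, t1) = AND(1, 1) = 1
t3 = OR(t1, t2) = OR(1, 1) = 1
t4 = AND(t3, x) = AND(1, 1) = 1
t5 = OR(t4, t1) = OR(1, 1) = 1
t6 = AND(t5, t2) = AND(1, 1) = 1
t7 = AND(w, t6) = AND(1, 1) = 1
t8 = AND(t7, u) = AND(1, 0) = 0
So t7 = 1 and t8 = 0.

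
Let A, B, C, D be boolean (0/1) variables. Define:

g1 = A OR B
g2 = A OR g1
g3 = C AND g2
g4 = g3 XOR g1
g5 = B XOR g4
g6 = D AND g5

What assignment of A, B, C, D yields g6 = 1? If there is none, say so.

A=0, B=1, C=1, D=1

g6 = D AND g5 must be 1, so both D = 1 and g5 = 1.
g5 = B XOR g4 must be 1, so B and g4 differ.
Check with A=0, B=1, C=1, D=1:
g1 = A OR B = 0 OR 1 = 1
g2 = A OR g1 = 0 OR 1 = 1
g3 = C AND g2 = 1 AND 1 = 1
g4 = g3 XOR g1 = 1 XOR 1 = 0
g5 = B XOR g4 = 1 XOR 0 = 1
g6 = D AND g5 = 1 AND 1 = 1
So g6 = 1 as required.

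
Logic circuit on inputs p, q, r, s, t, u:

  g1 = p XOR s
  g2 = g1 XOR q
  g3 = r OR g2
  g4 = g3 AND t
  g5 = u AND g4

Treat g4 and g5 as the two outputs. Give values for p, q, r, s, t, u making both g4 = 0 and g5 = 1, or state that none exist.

no solution exists

Across all 64 input combinations, none give both g4 = 0 and g5 = 1.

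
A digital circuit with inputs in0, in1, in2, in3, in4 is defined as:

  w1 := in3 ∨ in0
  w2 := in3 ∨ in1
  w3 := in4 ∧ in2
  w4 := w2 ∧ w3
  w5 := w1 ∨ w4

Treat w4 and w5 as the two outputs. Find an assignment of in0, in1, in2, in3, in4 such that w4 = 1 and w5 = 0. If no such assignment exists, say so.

no solution exists

Across all 32 input combinations, none give both w4 = 1 and w5 = 0.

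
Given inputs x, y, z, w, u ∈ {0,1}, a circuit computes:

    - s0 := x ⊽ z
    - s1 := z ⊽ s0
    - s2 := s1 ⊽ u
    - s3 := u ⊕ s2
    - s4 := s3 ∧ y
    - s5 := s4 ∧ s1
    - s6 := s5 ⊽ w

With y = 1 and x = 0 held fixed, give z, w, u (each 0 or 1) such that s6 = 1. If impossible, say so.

z=0 w=0 u=0

s6 = s5 ⊽ w must be 1, so both s5 = 0 and w = 0.
Check with y = 1 and x = 0 and z=0, w=0, u=0:
s0 = x ⊽ z = 0 ⊽ 0 = 1
s1 = z ⊽ s0 = 0 ⊽ 1 = 0
s2 = s1 ⊽ u = 0 ⊽ 0 = 1
s3 = u ⊕ s2 = 0 ⊕ 1 = 1
s4 = s3 ∧ y = 1 ∧ 1 = 1
s5 = s4 ∧ s1 = 1 ∧ 0 = 0
s6 = s5 ⊽ w = 0 ⊽ 0 = 1
So s6 = 1.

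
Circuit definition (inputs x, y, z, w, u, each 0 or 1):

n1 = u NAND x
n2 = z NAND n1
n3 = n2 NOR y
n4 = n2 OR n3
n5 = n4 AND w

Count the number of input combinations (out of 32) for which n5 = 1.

13

n5 = n4 AND w must be 1, so both n4 = 1 and w = 1.
n4 = n2 OR n3 must be 1, so at least one of n2, n3 is 1.
Enumerating the 32 input combinations, 13 give n5 = 1 and 19 give n5 = 0.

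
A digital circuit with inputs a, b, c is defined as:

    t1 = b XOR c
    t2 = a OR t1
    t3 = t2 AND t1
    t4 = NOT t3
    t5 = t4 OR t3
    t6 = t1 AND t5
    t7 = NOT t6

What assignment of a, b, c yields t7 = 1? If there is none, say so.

a=0 b=1 c=1

t7 = NOT t6 must be 1, so t6 = 0.
t6 = t1 AND t5 must be 0, so at least one of t1, t5 is 0.
Check with a=0 b=1 c=1:
t1 = b XOR c = 1 XOR 1 = 0
t2 = a OR t1 = 0 OR 0 = 0
t3 = t2 AND t1 = 0 AND 0 = 0
t4 = NOT t3 = NOT 0 = 1
t5 = t4 OR t3 = 1 OR 0 = 1
t6 = t1 AND t5 = 0 AND 1 = 0
t7 = NOT t6 = NOT 0 = 1
So t7 = 1 as required.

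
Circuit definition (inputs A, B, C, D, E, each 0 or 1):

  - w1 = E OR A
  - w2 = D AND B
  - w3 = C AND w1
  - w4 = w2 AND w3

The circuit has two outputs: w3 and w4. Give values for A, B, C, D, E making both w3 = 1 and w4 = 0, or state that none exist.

Check with A=0, B=0, C=1, D=1, E=1:
w1 = E OR A = 1 OR 0 = 1
w2 = D AND B = 1 AND 0 = 0
w3 = C AND w1 = 1 AND 1 = 1
w4 = w2 AND w3 = 0 AND 1 = 0
So w3 = 1 and w4 = 0.

A=0, B=0, C=1, D=1, E=1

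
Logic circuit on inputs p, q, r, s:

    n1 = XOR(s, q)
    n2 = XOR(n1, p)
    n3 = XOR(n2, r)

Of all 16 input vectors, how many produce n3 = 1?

8

n3 = XOR(n2, r) must be 1, so n2 and r differ.
Enumerating the 16 input combinations, 8 give n3 = 1 and 8 give n3 = 0.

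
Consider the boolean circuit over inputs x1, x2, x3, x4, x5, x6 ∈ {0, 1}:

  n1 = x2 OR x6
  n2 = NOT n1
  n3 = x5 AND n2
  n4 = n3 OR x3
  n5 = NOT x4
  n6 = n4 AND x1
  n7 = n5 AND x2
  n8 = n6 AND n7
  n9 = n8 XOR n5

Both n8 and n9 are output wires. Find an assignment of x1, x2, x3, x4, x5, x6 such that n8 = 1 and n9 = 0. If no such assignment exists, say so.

Check with x1=1 x2=1 x3=1 x4=0 x5=1 x6=0:
n1 = x2 OR x6 = 1 OR 0 = 1
n2 = NOT n1 = NOT 1 = 0
n3 = x5 AND n2 = 1 AND 0 = 0
n4 = n3 OR x3 = 0 OR 1 = 1
n5 = NOT x4 = NOT 0 = 1
n6 = n4 AND x1 = 1 AND 1 = 1
n7 = n5 AND x2 = 1 AND 1 = 1
n8 = n6 AND n7 = 1 AND 1 = 1
n9 = n8 XOR n5 = 1 XOR 1 = 0
So n8 = 1 and n9 = 0.

x1=1 x2=1 x3=1 x4=0 x5=1 x6=0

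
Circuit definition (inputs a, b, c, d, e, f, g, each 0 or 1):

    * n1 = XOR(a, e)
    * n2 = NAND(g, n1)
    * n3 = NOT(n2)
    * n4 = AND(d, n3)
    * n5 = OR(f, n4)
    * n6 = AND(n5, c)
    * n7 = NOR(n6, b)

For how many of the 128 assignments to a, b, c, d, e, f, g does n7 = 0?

n7 = NOR(n6, b) must be 0, so at least one of n6, b is 1.
Enumerating the 128 input combinations, 82 give n7 = 0 and 46 give n7 = 1.

82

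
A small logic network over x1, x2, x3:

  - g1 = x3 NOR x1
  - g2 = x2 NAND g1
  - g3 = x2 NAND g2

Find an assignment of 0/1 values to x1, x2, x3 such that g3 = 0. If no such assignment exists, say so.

g3 = x2 NAND g2 must be 0, so both x2 = 1 and g2 = 1.
Check with x1=0, x2=1, x3=1:
g1 = x3 NOR x1 = 1 NOR 0 = 0
g2 = x2 NAND g1 = 1 NAND 0 = 1
g3 = x2 NAND g2 = 1 NAND 1 = 0
So g3 = 0 as required.

x1=0, x2=1, x3=1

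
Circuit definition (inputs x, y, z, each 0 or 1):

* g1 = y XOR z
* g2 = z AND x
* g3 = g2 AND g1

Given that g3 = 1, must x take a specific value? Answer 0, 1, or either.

g3 = g2 AND g1 must be 1, so both g2 = 1 and g1 = 1.
g2 = z AND x must be 1, so both z = 1 and x = 1.
g1 = y XOR z must be 1, so y and z differ.
Every assignment with g3 = 1 has x = 1; there are 1 such assignment(s).
  x=1, y=0, z=1

1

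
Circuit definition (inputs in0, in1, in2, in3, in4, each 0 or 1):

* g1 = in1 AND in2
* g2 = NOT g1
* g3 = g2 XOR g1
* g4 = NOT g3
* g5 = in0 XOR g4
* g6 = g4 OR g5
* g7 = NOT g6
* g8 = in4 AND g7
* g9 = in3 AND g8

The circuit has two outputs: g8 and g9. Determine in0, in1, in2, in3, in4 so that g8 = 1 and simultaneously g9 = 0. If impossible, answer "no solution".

in0=0, in1=0, in2=1, in3=0, in4=1

Check with in0=0, in1=0, in2=1, in3=0, in4=1:
g1 = in1 AND in2 = 0 AND 1 = 0
g2 = NOT g1 = NOT 0 = 1
g3 = g2 XOR g1 = 1 XOR 0 = 1
g4 = NOT g3 = NOT 1 = 0
g5 = in0 XOR g4 = 0 XOR 0 = 0
g6 = g4 OR g5 = 0 OR 0 = 0
g7 = NOT g6 = NOT 0 = 1
g8 = in4 AND g7 = 1 AND 1 = 1
g9 = in3 AND g8 = 0 AND 1 = 0
So g8 = 1 and g9 = 0.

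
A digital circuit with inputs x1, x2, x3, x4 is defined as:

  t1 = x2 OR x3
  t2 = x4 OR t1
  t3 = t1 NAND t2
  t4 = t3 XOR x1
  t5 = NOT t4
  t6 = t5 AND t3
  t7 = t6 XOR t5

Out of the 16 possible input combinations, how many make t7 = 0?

t7 = t6 XOR t5 must be 0, so t6 and t5 are equal.
Enumerating the 16 input combinations, 10 give t7 = 0 and 6 give t7 = 1.

10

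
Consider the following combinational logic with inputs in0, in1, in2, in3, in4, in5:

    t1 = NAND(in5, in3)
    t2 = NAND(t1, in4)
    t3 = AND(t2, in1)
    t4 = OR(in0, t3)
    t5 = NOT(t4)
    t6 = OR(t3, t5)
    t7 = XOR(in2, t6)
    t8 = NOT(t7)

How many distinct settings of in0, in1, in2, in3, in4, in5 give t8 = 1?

t8 = NOT(t7) must be 1, so t7 = 0.
Enumerating the 64 input combinations, 32 give t8 = 1 and 32 give t8 = 0.

32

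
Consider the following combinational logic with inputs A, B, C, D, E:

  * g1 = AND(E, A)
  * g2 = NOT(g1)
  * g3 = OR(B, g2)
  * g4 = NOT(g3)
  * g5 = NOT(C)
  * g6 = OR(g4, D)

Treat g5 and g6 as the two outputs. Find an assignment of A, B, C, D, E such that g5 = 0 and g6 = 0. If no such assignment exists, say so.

A=1, B=0, C=1, D=0, E=0

Check with A=1, B=0, C=1, D=0, E=0:
g1 = AND(E, A) = AND(0, 1) = 0
g2 = NOT(g1) = NOT 0 = 1
g3 = OR(B, g2) = OR(0, 1) = 1
g4 = NOT(g3) = NOT 1 = 0
g5 = NOT(C) = NOT 1 = 0
g6 = OR(g4, D) = OR(0, 0) = 0
So g5 = 0 and g6 = 0.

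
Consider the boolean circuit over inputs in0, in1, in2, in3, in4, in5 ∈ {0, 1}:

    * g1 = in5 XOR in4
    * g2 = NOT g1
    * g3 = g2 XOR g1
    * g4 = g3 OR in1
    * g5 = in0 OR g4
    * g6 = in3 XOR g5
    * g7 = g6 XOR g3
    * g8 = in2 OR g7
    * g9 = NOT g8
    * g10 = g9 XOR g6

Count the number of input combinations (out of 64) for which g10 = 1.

g10 = g9 XOR g6 must be 1, so g9 and g6 differ.
Enumerating the 64 input combinations, 16 give g10 = 1 and 48 give g10 = 0.

16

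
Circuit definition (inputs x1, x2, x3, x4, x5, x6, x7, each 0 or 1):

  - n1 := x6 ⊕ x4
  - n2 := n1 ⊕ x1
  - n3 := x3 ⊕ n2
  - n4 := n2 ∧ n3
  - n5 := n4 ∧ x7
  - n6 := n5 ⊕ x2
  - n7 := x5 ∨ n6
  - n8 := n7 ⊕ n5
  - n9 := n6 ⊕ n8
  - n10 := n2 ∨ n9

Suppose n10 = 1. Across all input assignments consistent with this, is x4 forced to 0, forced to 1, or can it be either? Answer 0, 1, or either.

either

Both values of x4 occur among assignments with n10 = 1:
  x4=0: x1=0, x2=0, x3=0, x4=0, x5=0, x6=1, x7=0
  x4=1: x1=0, x2=0, x3=0, x4=1, x5=0, x6=0, x7=0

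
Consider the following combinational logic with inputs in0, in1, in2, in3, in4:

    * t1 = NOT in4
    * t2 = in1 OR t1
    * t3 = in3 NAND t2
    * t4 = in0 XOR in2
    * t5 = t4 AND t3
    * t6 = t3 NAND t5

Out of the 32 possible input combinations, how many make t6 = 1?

t6 = t3 NAND t5 must be 1, so at least one of t3, t5 is 0.
Enumerating the 32 input combinations, 22 give t6 = 1 and 10 give t6 = 0.

22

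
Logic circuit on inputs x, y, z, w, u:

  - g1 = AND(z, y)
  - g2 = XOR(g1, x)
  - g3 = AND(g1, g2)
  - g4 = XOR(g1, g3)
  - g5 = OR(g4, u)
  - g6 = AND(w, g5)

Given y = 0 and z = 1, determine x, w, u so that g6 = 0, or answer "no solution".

x=0, w=0, u=1

g6 = AND(w, g5) must be 0, so at least one of w, g5 is 0.
Check with y = 0 and z = 1 and x=0, w=0, u=1:
g1 = AND(z, y) = AND(1, 0) = 0
g2 = XOR(g1, x) = XOR(0, 0) = 0
g3 = AND(g1, g2) = AND(0, 0) = 0
g4 = XOR(g1, g3) = XOR(0, 0) = 0
g5 = OR(g4, u) = OR(0, 1) = 1
g6 = AND(w, g5) = AND(0, 1) = 0
So g6 = 0.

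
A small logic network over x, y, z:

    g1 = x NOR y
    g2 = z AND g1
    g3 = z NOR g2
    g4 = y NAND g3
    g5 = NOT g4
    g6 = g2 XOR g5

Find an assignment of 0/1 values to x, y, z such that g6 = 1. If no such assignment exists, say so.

g6 = g2 XOR g5 must be 1, so g2 and g5 differ.
Check with x=0, y=1, z=0:
g1 = x NOR y = 0 NOR 1 = 0
g2 = z AND g1 = 0 AND 0 = 0
g3 = z NOR g2 = 0 NOR 0 = 1
g4 = y NAND g3 = 1 NAND 1 = 0
g5 = NOT g4 = NOT 0 = 1
g6 = g2 XOR g5 = 0 XOR 1 = 1
So g6 = 1 as required.

x=0, y=1, z=0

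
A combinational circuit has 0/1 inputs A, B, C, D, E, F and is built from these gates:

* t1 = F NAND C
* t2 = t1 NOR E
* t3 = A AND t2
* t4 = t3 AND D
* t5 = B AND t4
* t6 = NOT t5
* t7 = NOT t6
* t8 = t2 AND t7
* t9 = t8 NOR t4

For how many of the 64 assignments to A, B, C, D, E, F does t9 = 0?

t9 = t8 NOR t4 must be 0, so at least one of t8, t4 is 1.
Satisfying assignments:
  A=1, B=0, C=1, D=1, E=0, F=1
  A=1, B=1, C=1, D=1, E=0, F=1

2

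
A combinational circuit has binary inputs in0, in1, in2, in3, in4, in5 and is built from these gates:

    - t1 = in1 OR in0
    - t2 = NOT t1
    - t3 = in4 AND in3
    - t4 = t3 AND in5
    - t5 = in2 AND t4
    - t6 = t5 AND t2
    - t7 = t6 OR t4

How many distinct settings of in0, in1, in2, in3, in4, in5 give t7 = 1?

8

t7 = t6 OR t4 must be 1, so at least one of t6, t4 is 1.
Enumerating the 64 input combinations, 8 give t7 = 1 and 56 give t7 = 0.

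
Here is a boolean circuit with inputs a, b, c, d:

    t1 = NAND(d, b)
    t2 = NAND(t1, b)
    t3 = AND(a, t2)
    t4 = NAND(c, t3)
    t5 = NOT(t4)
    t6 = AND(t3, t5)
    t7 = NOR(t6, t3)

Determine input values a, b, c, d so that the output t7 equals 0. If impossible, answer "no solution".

t7 = NOR(t6, t3) must be 0, so at least one of t6, t3 is 1.
Check with a=1 b=0 c=0 d=1:
t1 = NAND(d, b) = NAND(1, 0) = 1
t2 = NAND(t1, b) = NAND(1, 0) = 1
t3 = AND(a, t2) = AND(1, 1) = 1
t4 = NAND(c, t3) = NAND(0, 1) = 1
t5 = NOT(t4) = NOT 1 = 0
t6 = AND(t3, t5) = AND(1, 0) = 0
t7 = NOR(t6, t3) = NOR(0, 1) = 0
So t7 = 0 as required.

a=1 b=0 c=0 d=1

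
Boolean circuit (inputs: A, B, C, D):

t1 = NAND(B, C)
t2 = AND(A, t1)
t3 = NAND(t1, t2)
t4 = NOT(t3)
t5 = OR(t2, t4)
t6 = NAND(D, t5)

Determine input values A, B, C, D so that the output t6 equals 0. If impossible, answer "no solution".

A=1 B=0 C=1 D=1

t6 = NAND(D, t5) must be 0, so both D = 1 and t5 = 1.
t5 = OR(t2, t4) must be 1, so at least one of t2, t4 is 1.
Check with A=1 B=0 C=1 D=1:
t1 = NAND(B, C) = NAND(0, 1) = 1
t2 = AND(A, t1) = AND(1, 1) = 1
t3 = NAND(t1, t2) = NAND(1, 1) = 0
t4 = NOT(t3) = NOT 0 = 1
t5 = OR(t2, t4) = OR(1, 1) = 1
t6 = NAND(D, t5) = NAND(1, 1) = 0
So t6 = 0 as required.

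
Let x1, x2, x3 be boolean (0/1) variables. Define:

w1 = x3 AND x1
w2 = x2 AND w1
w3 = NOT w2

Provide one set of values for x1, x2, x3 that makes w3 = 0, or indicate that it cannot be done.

x1=1, x2=1, x3=1

w3 = NOT w2 must be 0, so w2 = 1.
w2 = x2 AND w1 must be 1, so both x2 = 1 and w1 = 1.
w1 = x3 AND x1 must be 1, so both x3 = 1 and x1 = 1.
Check with x1=1, x2=1, x3=1:
w1 = x3 AND x1 = 1 AND 1 = 1
w2 = x2 AND w1 = 1 AND 1 = 1
w3 = NOT w2 = NOT 1 = 0
So w3 = 0 as required.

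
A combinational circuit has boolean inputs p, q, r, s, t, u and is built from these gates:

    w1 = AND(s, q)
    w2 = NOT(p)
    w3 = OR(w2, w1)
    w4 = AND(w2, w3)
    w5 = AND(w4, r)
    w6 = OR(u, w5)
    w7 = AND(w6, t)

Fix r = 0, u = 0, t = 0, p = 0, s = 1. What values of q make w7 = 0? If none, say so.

q=1

Check with r = 0, u = 0, t = 0, p = 0, s = 1 and q=1:
w1 = AND(s, q) = AND(1, 1) = 1
w2 = NOT(p) = NOT 0 = 1
w3 = OR(w2, w1) = OR(1, 1) = 1
w4 = AND(w2, w3) = AND(1, 1) = 1
w5 = AND(w4, r) = AND(1, 0) = 0
w6 = OR(u, w5) = OR(0, 0) = 0
w7 = AND(w6, t) = AND(0, 0) = 0
So w7 = 0.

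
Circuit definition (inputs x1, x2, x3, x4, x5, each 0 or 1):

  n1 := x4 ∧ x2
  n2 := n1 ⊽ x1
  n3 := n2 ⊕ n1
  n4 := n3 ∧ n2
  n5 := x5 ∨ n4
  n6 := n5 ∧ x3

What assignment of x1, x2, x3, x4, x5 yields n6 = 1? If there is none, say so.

n6 = n5 ∧ x3 must be 1, so both n5 = 1 and x3 = 1.
n5 = x5 ∨ n4 must be 1, so at least one of x5, n4 is 1.
Check with x1=1, x2=0, x3=1, x4=0, x5=1:
n1 = x4 ∧ x2 = 0 ∧ 0 = 0
n2 = n1 ⊽ x1 = 0 ⊽ 1 = 0
n3 = n2 ⊕ n1 = 0 ⊕ 0 = 0
n4 = n3 ∧ n2 = 0 ∧ 0 = 0
n5 = x5 ∨ n4 = 1 ∨ 0 = 1
n6 = n5 ∧ x3 = 1 ∧ 1 = 1
So n6 = 1 as required.

x1=1, x2=0, x3=1, x4=0, x5=1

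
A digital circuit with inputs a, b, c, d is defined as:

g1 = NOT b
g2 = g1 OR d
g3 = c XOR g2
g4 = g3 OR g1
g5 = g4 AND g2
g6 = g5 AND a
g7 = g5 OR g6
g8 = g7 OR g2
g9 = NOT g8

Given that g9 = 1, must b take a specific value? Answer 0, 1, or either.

g9 = NOT g8 must be 1, so g8 = 0.
Every assignment with g9 = 1 has b = 1; there are 4 such assignment(s).
  a=0, b=1, c=0, d=0
  a=0, b=1, c=1, d=0
  a=1, b=1, c=0, d=0
  a=1, b=1, c=1, d=0

1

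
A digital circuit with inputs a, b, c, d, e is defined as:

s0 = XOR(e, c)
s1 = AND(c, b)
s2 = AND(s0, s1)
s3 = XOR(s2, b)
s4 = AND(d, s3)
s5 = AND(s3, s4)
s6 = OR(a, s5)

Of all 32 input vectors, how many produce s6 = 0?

13

s6 = OR(a, s5) must be 0, so both a = 0 and s5 = 0.
s5 = AND(s3, s4) must be 0, so at least one of s3, s4 is 0.
Enumerating the 32 input combinations, 13 give s6 = 0 and 19 give s6 = 1.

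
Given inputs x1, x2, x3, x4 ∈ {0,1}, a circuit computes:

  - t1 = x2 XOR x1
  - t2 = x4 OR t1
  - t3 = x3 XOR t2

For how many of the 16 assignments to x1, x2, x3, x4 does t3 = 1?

t3 = x3 XOR t2 must be 1, so x3 and t2 differ.
Enumerating the 16 input combinations, 8 give t3 = 1 and 8 give t3 = 0.

8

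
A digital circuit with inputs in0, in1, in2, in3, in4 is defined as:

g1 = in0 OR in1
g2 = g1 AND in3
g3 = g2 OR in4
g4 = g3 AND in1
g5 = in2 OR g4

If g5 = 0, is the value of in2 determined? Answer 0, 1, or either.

0

g5 = in2 OR g4 must be 0, so both in2 = 0 and g4 = 0.
g4 = g3 AND in1 must be 0, so at least one of g3, in1 is 0.
Every assignment with g5 = 0 has in2 = 0; there are 10 such assignment(s).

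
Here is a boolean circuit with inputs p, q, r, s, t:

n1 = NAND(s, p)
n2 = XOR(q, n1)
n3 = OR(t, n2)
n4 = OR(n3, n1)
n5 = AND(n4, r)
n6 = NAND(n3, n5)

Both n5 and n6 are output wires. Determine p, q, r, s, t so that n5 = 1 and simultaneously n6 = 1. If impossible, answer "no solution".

Check with p=1 q=1 r=1 s=0 t=0:
n1 = NAND(s, p) = NAND(0, 1) = 1
n2 = XOR(q, n1) = XOR(1, 1) = 0
n3 = OR(t, n2) = OR(0, 0) = 0
n4 = OR(n3, n1) = OR(0, 1) = 1
n5 = AND(n4, r) = AND(1, 1) = 1
n6 = NAND(n3, n5) = NAND(0, 1) = 1
So n5 = 1 and n6 = 1.

p=1 q=1 r=1 s=0 t=0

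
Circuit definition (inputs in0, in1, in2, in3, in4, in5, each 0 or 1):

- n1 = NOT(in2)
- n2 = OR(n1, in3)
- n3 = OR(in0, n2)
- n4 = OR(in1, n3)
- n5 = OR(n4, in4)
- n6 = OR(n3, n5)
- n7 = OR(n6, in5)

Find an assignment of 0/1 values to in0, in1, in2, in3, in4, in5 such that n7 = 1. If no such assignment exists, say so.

in0=0, in1=1, in2=1, in3=1, in4=1, in5=1

Check with in0=0, in1=1, in2=1, in3=1, in4=1, in5=1:
n1 = NOT(in2) = NOT 1 = 0
n2 = OR(n1, in3) = OR(0, 1) = 1
n3 = OR(in0, n2) = OR(0, 1) = 1
n4 = OR(in1, n3) = OR(1, 1) = 1
n5 = OR(n4, in4) = OR(1, 1) = 1
n6 = OR(n3, n5) = OR(1, 1) = 1
n7 = OR(n6, in5) = OR(1, 1) = 1
So n7 = 1 as required.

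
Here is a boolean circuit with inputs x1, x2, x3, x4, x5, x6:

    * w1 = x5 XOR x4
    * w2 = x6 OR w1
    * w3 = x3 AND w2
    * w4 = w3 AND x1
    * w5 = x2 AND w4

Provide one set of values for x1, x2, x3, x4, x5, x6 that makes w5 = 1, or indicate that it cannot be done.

x1=1 x2=1 x3=1 x4=0 x5=1 x6=0

w5 = x2 AND w4 must be 1, so both x2 = 1 and w4 = 1.
Check with x1=1 x2=1 x3=1 x4=0 x5=1 x6=0:
w1 = x5 XOR x4 = 1 XOR 0 = 1
w2 = x6 OR w1 = 0 OR 1 = 1
w3 = x3 AND w2 = 1 AND 1 = 1
w4 = w3 AND x1 = 1 AND 1 = 1
w5 = x2 AND w4 = 1 AND 1 = 1
So w5 = 1 as required.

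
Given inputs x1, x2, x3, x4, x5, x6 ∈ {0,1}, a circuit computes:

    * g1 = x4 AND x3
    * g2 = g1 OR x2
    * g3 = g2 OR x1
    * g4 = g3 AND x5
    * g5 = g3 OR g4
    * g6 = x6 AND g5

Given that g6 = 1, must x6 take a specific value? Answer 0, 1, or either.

g6 = x6 AND g5 must be 1, so both x6 = 1 and g5 = 1.
Every assignment with g6 = 1 has x6 = 1; there are 26 such assignment(s).

1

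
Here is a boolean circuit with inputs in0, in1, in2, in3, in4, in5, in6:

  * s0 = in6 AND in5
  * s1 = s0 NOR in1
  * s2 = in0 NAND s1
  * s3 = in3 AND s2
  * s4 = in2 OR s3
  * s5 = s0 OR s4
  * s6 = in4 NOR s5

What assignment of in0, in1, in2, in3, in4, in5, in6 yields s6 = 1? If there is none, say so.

in0=1 in1=0 in2=0 in3=0 in4=0 in5=1 in6=0

s6 = in4 NOR s5 must be 1, so both in4 = 0 and s5 = 0.
s5 = s0 OR s4 must be 0, so both s0 = 0 and s4 = 0.
Check with in0=1 in1=0 in2=0 in3=0 in4=0 in5=1 in6=0:
s0 = in6 AND in5 = 0 AND 1 = 0
s1 = s0 NOR in1 = 0 NOR 0 = 1
s2 = in0 NAND s1 = 1 NAND 1 = 0
s3 = in3 AND s2 = 0 AND 0 = 0
s4 = in2 OR s3 = 0 OR 0 = 0
s5 = s0 OR s4 = 0 OR 0 = 0
s6 = in4 NOR s5 = 0 NOR 0 = 1
So s6 = 1 as required.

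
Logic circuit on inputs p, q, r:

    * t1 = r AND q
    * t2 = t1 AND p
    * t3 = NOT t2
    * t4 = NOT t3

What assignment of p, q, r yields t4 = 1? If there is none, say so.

p=1, q=1, r=1

t4 = NOT t3 must be 1, so t3 = 0.
t3 = NOT t2 must be 0, so t2 = 1.
t2 = t1 AND p must be 1, so both t1 = 1 and p = 1.
Check with p=1, q=1, r=1:
t1 = r AND q = 1 AND 1 = 1
t2 = t1 AND p = 1 AND 1 = 1
t3 = NOT t2 = NOT 1 = 0
t4 = NOT t3 = NOT 0 = 1
So t4 = 1 as required.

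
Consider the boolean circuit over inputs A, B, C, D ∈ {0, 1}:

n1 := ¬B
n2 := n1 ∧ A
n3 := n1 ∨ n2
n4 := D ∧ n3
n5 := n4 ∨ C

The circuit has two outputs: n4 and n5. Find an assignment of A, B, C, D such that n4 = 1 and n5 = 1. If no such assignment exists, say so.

Check with A=0, B=0, C=1, D=1:
n1 = ¬B = ¬0 = 1
n2 = n1 ∧ A = 1 ∧ 0 = 0
n3 = n1 ∨ n2 = 1 ∨ 0 = 1
n4 = D ∧ n3 = 1 ∧ 1 = 1
n5 = n4 ∨ C = 1 ∨ 1 = 1
So n4 = 1 and n5 = 1.

A=0, B=0, C=1, D=1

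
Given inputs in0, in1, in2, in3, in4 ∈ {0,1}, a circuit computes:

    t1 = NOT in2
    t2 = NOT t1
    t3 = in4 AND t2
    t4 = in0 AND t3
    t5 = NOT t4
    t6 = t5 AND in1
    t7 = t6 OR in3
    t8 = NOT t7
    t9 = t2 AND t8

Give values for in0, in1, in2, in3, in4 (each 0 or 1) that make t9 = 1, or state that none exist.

in0=1, in1=1, in2=1, in3=0, in4=1

Check with in0=1, in1=1, in2=1, in3=0, in4=1:
t1 = NOT in2 = NOT 1 = 0
t2 = NOT t1 = NOT 0 = 1
t3 = in4 AND t2 = 1 AND 1 = 1
t4 = in0 AND t3 = 1 AND 1 = 1
t5 = NOT t4 = NOT 1 = 0
t6 = t5 AND in1 = 0 AND 1 = 0
t7 = t6 OR in3 = 0 OR 0 = 0
t8 = NOT t7 = NOT 0 = 1
t9 = t2 AND t8 = 1 AND 1 = 1
So t9 = 1 as required.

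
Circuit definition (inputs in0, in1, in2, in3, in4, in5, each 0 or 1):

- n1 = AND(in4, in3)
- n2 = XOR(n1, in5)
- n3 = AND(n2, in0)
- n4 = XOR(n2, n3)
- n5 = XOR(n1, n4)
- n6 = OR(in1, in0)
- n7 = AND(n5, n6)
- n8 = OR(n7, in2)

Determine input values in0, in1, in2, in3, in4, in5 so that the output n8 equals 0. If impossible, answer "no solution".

n8 = OR(n7, in2) must be 0, so both n7 = 0 and in2 = 0.
Check with in0=0, in1=0, in2=0, in3=0, in4=0, in5=0:
n1 = AND(in4, in3) = AND(0, 0) = 0
n2 = XOR(n1, in5) = XOR(0, 0) = 0
n3 = AND(n2, in0) = AND(0, 0) = 0
n4 = XOR(n2, n3) = XOR(0, 0) = 0
n5 = XOR(n1, n4) = XOR(0, 0) = 0
n6 = OR(in1, in0) = OR(0, 0) = 0
n7 = AND(n5, n6) = AND(0, 0) = 0
n8 = OR(n7, in2) = OR(0, 0) = 0
So n8 = 0 as required.

in0=0, in1=0, in2=0, in3=0, in4=0, in5=0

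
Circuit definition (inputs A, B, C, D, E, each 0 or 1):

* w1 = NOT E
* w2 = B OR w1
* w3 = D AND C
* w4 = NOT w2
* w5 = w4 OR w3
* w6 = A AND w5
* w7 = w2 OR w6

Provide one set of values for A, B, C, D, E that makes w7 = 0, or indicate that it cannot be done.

w7 = w2 OR w6 must be 0, so both w2 = 0 and w6 = 0.
w2 = B OR w1 must be 0, so both B = 0 and w1 = 0.
w6 = A AND w5 must be 0, so at least one of A, w5 is 0.
Check with A=0, B=0, C=0, D=1, E=1:
w1 = NOT E = NOT 1 = 0
w2 = B OR w1 = 0 OR 0 = 0
w3 = D AND C = 1 AND 0 = 0
w4 = NOT w2 = NOT 0 = 1
w5 = w4 OR w3 = 1 OR 0 = 1
w6 = A AND w5 = 0 AND 1 = 0
w7 = w2 OR w6 = 0 OR 0 = 0
So w7 = 0 as required.

A=0, B=0, C=0, D=1, E=1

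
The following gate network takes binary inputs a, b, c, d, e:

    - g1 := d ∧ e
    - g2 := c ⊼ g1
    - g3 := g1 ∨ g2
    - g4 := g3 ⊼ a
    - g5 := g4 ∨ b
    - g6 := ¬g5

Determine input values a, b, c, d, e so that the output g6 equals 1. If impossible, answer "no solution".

g6 = ¬g5 must be 1, so g5 = 0.
g5 = g4 ∨ b must be 0, so both g4 = 0 and b = 0.
Check with a=1, b=0, c=1, d=0, e=1:
g1 = d ∧ e = 0 ∧ 1 = 0
g2 = c ⊼ g1 = 1 ⊼ 0 = 1
g3 = g1 ∨ g2 = 0 ∨ 1 = 1
g4 = g3 ⊼ a = 1 ⊼ 1 = 0
g5 = g4 ∨ b = 0 ∨ 0 = 0
g6 = ¬g5 = ¬0 = 1
So g6 = 1 as required.

a=1, b=0, c=1, d=0, e=1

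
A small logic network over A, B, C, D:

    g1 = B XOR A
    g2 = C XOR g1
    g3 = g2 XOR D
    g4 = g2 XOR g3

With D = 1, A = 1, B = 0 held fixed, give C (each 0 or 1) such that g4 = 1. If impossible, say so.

C=1

g4 = g2 XOR g3 must be 1, so g2 and g3 differ.
Check with D = 1, A = 1, B = 0 and C=1:
g1 = B XOR A = 0 XOR 1 = 1
g2 = C XOR g1 = 1 XOR 1 = 0
g3 = g2 XOR D = 0 XOR 1 = 1
g4 = g2 XOR g3 = 0 XOR 1 = 1
So g4 = 1.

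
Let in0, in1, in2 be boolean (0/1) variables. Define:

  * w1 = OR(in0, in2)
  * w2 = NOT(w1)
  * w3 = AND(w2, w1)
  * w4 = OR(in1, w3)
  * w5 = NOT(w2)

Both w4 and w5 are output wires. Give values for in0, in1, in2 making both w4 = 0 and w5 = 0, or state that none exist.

Check with in0=0, in1=0, in2=0:
w1 = OR(in0, in2) = OR(0, 0) = 0
w2 = NOT(w1) = NOT 0 = 1
w3 = AND(w2, w1) = AND(1, 0) = 0
w4 = OR(in1, w3) = OR(0, 0) = 0
w5 = NOT(w2) = NOT 1 = 0
So w4 = 0 and w5 = 0.

in0=0, in1=0, in2=0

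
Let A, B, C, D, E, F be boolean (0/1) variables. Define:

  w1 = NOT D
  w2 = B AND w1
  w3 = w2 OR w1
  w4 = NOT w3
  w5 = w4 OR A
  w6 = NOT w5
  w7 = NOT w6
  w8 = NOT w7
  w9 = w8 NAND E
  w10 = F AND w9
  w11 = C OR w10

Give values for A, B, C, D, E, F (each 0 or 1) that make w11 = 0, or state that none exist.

w11 = C OR w10 must be 0, so both C = 0 and w10 = 0.
w10 = F AND w9 must be 0, so at least one of F, w9 is 0.
Check with A=0 B=1 C=0 D=0 E=0 F=0:
w1 = NOT D = NOT 0 = 1
w2 = B AND w1 = 1 AND 1 = 1
w3 = w2 OR w1 = 1 OR 1 = 1
w4 = NOT w3 = NOT 1 = 0
w5 = w4 OR A = 0 OR 0 = 0
w6 = NOT w5 = NOT 0 = 1
w7 = NOT w6 = NOT 1 = 0
w8 = NOT w7 = NOT 0 = 1
w9 = w8 NAND E = 1 NAND 0 = 1
w10 = F AND w9 = 0 AND 1 = 0
w11 = C OR w10 = 0 OR 0 = 0
So w11 = 0 as required.

A=0 B=1 C=0 D=0 E=0 F=0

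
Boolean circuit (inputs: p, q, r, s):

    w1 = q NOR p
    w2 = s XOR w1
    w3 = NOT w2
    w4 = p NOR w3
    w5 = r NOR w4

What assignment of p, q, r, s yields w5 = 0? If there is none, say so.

w5 = r NOR w4 must be 0, so at least one of r, w4 is 1.
Check with p=1 q=1 r=1 s=0:
w1 = q NOR p = 1 NOR 1 = 0
w2 = s XOR w1 = 0 XOR 0 = 0
w3 = NOT w2 = NOT 0 = 1
w4 = p NOR w3 = 1 NOR 1 = 0
w5 = r NOR w4 = 1 NOR 0 = 0
So w5 = 0 as required.

p=1 q=1 r=1 s=0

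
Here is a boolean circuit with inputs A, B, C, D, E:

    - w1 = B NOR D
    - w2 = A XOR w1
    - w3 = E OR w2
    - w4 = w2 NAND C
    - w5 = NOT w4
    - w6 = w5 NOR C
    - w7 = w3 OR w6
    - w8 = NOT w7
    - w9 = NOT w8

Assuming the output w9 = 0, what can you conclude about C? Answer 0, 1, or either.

w9 = NOT w8 must be 0, so w8 = 1.
w8 = NOT w7 must be 1, so w7 = 0.
Every assignment with w9 = 0 has C = 1; there are 4 such assignment(s).
  A=0, B=0, C=1, D=1, E=0
  A=0, B=1, C=1, D=0, E=0
  A=0, B=1, C=1, D=1, E=0
  A=1, B=0, C=1, D=0, E=0

1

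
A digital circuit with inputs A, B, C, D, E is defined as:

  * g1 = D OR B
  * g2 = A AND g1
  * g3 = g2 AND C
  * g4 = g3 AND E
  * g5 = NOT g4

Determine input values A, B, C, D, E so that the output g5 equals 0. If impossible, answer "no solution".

g5 = NOT g4 must be 0, so g4 = 1.
g4 = g3 AND E must be 1, so both g3 = 1 and E = 1.
Check with A=1 B=1 C=1 D=1 E=1:
g1 = D OR B = 1 OR 1 = 1
g2 = A AND g1 = 1 AND 1 = 1
g3 = g2 AND C = 1 AND 1 = 1
g4 = g3 AND E = 1 AND 1 = 1
g5 = NOT g4 = NOT 1 = 0
So g5 = 0 as required.

A=1 B=1 C=1 D=1 E=1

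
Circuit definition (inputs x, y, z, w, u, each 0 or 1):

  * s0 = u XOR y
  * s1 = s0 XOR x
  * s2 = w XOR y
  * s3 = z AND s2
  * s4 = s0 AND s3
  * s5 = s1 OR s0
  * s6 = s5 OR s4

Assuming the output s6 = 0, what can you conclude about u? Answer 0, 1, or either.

either

Both values of u occur among assignments with s6 = 0:
  u=0: x=0, y=0, z=0, w=0, u=0
  u=1: x=0, y=1, z=0, w=0, u=1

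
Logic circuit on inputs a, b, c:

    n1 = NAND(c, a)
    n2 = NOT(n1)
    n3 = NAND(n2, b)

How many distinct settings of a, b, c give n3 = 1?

n3 = NAND(n2, b) must be 1, so at least one of n2, b is 0.
Enumerating the 8 input combinations, 7 give n3 = 1 and 1 give n3 = 0.

7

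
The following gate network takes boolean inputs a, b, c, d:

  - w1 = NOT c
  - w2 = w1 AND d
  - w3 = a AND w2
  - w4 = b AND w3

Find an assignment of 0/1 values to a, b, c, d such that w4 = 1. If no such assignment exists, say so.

a=1 b=1 c=0 d=1

w4 = b AND w3 must be 1, so both b = 1 and w3 = 1.
Check with a=1 b=1 c=0 d=1:
w1 = NOT c = NOT 0 = 1
w2 = w1 AND d = 1 AND 1 = 1
w3 = a AND w2 = 1 AND 1 = 1
w4 = b AND w3 = 1 AND 1 = 1
So w4 = 1 as required.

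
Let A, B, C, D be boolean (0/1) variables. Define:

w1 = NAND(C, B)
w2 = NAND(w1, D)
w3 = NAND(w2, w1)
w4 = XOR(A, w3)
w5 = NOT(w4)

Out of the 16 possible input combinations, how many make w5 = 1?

w5 = NOT(w4) must be 1, so w4 = 0.
w4 = XOR(A, w3) must be 0, so A and w3 are equal.
Enumerating the 16 input combinations, 8 give w5 = 1 and 8 give w5 = 0.

8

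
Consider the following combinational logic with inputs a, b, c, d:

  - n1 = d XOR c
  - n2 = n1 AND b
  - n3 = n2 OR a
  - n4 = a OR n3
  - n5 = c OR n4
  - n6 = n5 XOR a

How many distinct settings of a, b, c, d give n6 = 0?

11

n6 = n5 XOR a must be 0, so n5 and a are equal.
Enumerating the 16 input combinations, 11 give n6 = 0 and 5 give n6 = 1.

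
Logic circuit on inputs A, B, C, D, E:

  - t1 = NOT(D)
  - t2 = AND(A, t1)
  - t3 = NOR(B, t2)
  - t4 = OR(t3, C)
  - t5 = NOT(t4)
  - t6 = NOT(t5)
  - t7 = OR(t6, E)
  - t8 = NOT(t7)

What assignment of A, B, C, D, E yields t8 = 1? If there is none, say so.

t8 = NOT(t7) must be 1, so t7 = 0.
t7 = OR(t6, E) must be 0, so both t6 = 0 and E = 0.
Check with A=1, B=0, C=0, D=0, E=0:
t1 = NOT(D) = NOT 0 = 1
t2 = AND(A, t1) = AND(1, 1) = 1
t3 = NOR(B, t2) = NOR(0, 1) = 0
t4 = OR(t3, C) = OR(0, 0) = 0
t5 = NOT(t4) = NOT 0 = 1
t6 = NOT(t5) = NOT 1 = 0
t7 = OR(t6, E) = OR(0, 0) = 0
t8 = NOT(t7) = NOT 0 = 1
So t8 = 1 as required.

A=1, B=0, C=0, D=0, E=0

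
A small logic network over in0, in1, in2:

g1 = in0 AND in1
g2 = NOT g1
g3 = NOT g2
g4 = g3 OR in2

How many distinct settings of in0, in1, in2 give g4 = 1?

5

g4 = g3 OR in2 must be 1, so at least one of g3, in2 is 1.
Enumerating the 8 input combinations, 5 give g4 = 1 and 3 give g4 = 0.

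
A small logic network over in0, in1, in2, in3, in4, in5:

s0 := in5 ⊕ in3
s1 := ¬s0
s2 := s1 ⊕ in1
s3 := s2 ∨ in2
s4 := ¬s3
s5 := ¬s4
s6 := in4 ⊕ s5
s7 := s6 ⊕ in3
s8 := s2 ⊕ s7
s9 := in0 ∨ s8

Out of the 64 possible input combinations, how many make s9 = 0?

16

s9 = in0 ∨ s8 must be 0, so both in0 = 0 and s8 = 0.
s8 = s2 ⊕ s7 must be 0, so s2 and s7 are equal.
Enumerating the 64 input combinations, 16 give s9 = 0 and 48 give s9 = 1.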